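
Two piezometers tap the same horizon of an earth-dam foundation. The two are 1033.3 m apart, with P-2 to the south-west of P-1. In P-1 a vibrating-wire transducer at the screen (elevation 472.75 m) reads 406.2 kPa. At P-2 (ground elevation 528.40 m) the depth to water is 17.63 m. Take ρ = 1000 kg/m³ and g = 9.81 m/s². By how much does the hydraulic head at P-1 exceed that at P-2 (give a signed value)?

Δh ≈ 3.39 m

Pressure head at P-1: ψ = P/(ρg) = 406.2×1000 / (1000 × 9.81) = 41.41 m.
Total head at P-1: h = z + ψ = 472.75 + 41.41 = 514.16 m.
Total head at P-2: h = 528.40 − 17.63 = 510.77 m.
Head difference: h(P-1) − h(P-2) = 514.16 − 510.77 = 3.39 m.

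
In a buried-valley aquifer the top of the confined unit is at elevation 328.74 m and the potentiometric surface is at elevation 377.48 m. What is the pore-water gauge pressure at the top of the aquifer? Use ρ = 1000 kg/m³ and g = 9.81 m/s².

Pressure head at the aquifer top: ψ = h − z = 377.48 − 328.74 = 48.74 m.
P = ρgψ = 1000 × 9.81 × 48.74 = 478139 Pa ≈ 478 kPa.

P ≈ 478 kPa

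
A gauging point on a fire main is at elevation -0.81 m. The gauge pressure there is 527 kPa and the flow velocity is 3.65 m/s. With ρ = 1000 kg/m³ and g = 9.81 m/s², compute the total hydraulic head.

Pressure head ψ = P/(ρg) = 527×1000 / (1000 × 9.81) = 53.72 m.
Velocity head = v²/(2g) = 3.65² / (2 × 9.81) = 0.679 m.
h = z + ψ + v²/(2g) = -0.81 + 53.72 + 0.679 = 53.59 m.

h ≈ 53.59 m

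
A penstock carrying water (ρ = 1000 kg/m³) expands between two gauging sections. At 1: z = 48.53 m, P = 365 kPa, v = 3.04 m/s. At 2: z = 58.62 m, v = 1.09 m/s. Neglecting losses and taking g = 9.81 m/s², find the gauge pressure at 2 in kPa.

Pressure head at 1: ψ₁ = P₁/(ρg) = 365×1000 / (1000 × 9.81) = 37.21 m.
Velocity heads: v₁²/2g = 3.04²/19.62 = 0.471 m; v₂²/2g = 1.09²/19.62 = 0.061 m.
Total head H = z₁ + ψ₁ + v₁²/2g = 48.53 + 37.21 + 0.471 = 86.21 m.
ψ₂ = H − z₂ − v₂²/2g = 86.21 − 58.62 − 0.061 = 27.53 m.
P₂ = ρgψ₂ = 1000 × 9.81 × 27.53 ≈ 270 kPa.

P₂ ≈ 270 kPa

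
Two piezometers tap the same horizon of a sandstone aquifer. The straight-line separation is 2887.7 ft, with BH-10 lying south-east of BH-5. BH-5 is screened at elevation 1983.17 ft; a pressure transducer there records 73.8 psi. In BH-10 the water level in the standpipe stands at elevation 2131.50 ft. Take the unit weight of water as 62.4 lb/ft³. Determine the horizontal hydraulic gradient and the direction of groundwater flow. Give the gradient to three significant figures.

Pressure head at BH-5: ψ = 144·P/γ = 144 × 73.8 / 62.4 = 170.31 ft.
Total head at BH-5: h = z + ψ = 1983.17 + 170.31 = 2153.48 ft.
Total head at BH-10: h = 2131.50 ft (water level in the piezometer is the total head).
Head difference: h(BH-5) − h(BH-10) = 2153.48 − 2131.50 = 21.98 ft.
Hydraulic gradient: i = |Δh| / L = 21.98 / 2887.7 = 0.00761.
Flow is from higher to lower head: from BH-5 toward BH-10, i.e. toward the south-east.

i ≈ 0.00761; groundwater flows toward the south-east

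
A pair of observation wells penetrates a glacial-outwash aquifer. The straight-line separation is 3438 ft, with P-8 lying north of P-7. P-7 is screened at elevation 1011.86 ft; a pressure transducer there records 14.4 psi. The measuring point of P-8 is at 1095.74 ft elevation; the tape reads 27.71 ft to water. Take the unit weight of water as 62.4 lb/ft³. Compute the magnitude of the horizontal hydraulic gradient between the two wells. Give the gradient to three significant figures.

i ≈ 0.00667

Pressure head at P-7: ψ = 144·P/γ = 144 × 14.4 / 62.4 = 33.23 ft.
Total head at P-7: h = z + ψ = 1011.86 + 33.23 = 1045.09 ft.
Total head at P-8: h = 1095.74 − 27.71 = 1068.03 ft.
Head difference: h(P-7) − h(P-8) = 1045.09 − 1068.03 = -22.94 ft.
Hydraulic gradient: i = |Δh| / L = 22.94 / 3438 = 0.00667.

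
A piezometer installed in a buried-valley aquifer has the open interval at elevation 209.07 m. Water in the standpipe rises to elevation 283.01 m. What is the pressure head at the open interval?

Total head h = 283.01 m (the water-surface elevation in the piezometer).
Pressure head ψ = h − z = 283.01 − 209.07 = 73.94 m.

ψ ≈ 73.94 m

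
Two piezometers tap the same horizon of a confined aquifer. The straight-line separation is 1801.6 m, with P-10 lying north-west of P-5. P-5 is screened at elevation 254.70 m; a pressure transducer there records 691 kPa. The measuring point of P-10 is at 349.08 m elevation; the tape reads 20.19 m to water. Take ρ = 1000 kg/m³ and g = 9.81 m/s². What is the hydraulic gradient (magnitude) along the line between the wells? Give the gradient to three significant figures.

Pressure head at P-5: ψ = P/(ρg) = 691×1000 / (1000 × 9.81) = 70.44 m.
Total head at P-5: h = z + ψ = 254.70 + 70.44 = 325.14 m.
Total head at P-10: h = 349.08 − 20.19 = 328.89 m.
Head difference: h(P-5) − h(P-10) = 325.14 − 328.89 = -3.75 m.
Hydraulic gradient: i = |Δh| / L = 3.75 / 1801.6 = 0.00208.

i ≈ 0.00208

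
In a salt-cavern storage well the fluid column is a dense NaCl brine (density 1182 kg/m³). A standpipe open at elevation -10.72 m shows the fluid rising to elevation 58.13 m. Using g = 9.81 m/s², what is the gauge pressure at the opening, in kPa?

Pressure head ψ = h − z = 58.13 − (-10.72) = 68.85 m.
P = ρgψ = 1182 × 9.81 × 68.85 = 798345 Pa ≈ 798 kPa.

P ≈ 798 kPa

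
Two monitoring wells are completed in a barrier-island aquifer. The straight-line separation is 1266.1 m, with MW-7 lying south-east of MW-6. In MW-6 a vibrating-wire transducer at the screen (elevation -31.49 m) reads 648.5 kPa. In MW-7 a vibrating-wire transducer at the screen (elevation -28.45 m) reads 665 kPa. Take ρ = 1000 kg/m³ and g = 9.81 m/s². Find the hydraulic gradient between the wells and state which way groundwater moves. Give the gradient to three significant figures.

Pressure head at MW-6: ψ = P/(ρg) = 648.5×1000 / (1000 × 9.81) = 66.11 m.
Total head at MW-6: h = z + ψ = -31.49 + 66.11 = 34.62 m.
Pressure head at MW-7: ψ = P/(ρg) = 665×1000 / (1000 × 9.81) = 67.79 m.
Total head at MW-7: h = z + ψ = -28.45 + 67.79 = 39.34 m.
Head difference: h(MW-6) − h(MW-7) = 34.62 − 39.34 = -4.72 m.
Hydraulic gradient: i = |Δh| / L = 4.72 / 1266.1 = 0.00373.
Flow is from higher to lower head: from MW-7 toward MW-6, i.e. toward the north-west.

i ≈ 0.00373; groundwater flows toward the north-west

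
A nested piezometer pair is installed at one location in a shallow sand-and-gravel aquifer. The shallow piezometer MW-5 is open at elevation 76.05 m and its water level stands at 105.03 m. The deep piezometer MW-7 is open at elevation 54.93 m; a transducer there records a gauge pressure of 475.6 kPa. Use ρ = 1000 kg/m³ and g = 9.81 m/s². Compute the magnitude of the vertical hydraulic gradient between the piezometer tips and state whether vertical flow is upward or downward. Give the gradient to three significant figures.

Total head at MW-5: h = 105.03 m (water level in the standpipe).
Pressure head at MW-7: ψ = P/(ρg) = 475.6×1000 / (1000 × 9.81) = 48.48 m.
Total head at MW-7: h = z + ψ = 54.93 + 48.48 = 103.41 m.
Δh = h(MW-5) − h(MW-7) = 105.03 − 103.41 = 1.62 m.
Vertical separation Δz = 76.05 − 54.93 = 21.12 m.
|i_v| = |Δh| / Δz = 1.62 / 21.12 = 0.0767.
Head is higher in the shallow piezometer, so vertical flow is downward (recharge condition).

|i_v| ≈ 0.0767; vertical flow is downward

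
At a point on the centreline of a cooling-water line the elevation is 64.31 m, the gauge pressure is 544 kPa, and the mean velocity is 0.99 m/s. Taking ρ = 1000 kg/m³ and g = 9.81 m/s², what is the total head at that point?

Pressure head ψ = P/(ρg) = 544×1000 / (1000 × 9.81) = 55.45 m.
Velocity head = v²/(2g) = 0.99² / (2 × 9.81) = 0.050 m.
h = z + ψ + v²/(2g) = 64.31 + 55.45 + 0.050 = 119.81 m.

h ≈ 119.81 m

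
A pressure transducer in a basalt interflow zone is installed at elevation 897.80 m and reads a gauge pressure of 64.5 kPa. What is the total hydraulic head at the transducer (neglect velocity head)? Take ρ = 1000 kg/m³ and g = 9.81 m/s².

ψ = P/(ρg) = 64.5×1000 / (1000 × 9.81) = 6.57 m.
h = z + ψ = 897.80 + 6.57 = 904.37 m.

h ≈ 904.37 m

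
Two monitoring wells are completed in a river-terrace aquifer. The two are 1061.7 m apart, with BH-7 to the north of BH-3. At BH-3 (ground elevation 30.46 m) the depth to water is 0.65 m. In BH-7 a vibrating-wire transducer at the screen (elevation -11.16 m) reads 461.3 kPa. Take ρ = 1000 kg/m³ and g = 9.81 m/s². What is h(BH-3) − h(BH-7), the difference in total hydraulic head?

Δh ≈ -6.05 m

Total head at BH-3: h = 30.46 − 0.65 = 29.81 m.
Pressure head at BH-7: ψ = P/(ρg) = 461.3×1000 / (1000 × 9.81) = 47.02 m.
Total head at BH-7: h = z + ψ = -11.16 + 47.02 = 35.86 m.
Head difference: h(BH-3) − h(BH-7) = 29.81 − 35.86 = -6.05 m.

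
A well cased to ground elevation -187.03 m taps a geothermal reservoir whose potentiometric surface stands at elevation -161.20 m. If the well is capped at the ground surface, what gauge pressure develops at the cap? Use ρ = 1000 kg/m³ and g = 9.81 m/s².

Head above the cap: Δh = -161.20 − (-187.03) = 25.83 m.
P = ρgΔh = 1000 × 9.81 × 25.83 = 253392 Pa ≈ 253 kPa.

P ≈ 253 kPa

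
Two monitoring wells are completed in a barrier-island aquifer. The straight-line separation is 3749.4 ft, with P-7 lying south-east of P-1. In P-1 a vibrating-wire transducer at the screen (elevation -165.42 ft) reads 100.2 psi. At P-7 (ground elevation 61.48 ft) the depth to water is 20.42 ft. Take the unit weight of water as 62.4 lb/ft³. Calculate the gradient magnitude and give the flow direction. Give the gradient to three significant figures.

i ≈ 0.00660; groundwater flows toward the south-east

Pressure head at P-1: ψ = 144·P/γ = 144 × 100.2 / 62.4 = 231.23 ft.
Total head at P-1: h = z + ψ = -165.42 + 231.23 = 65.81 ft.
Total head at P-7: h = 61.48 − 20.42 = 41.06 ft.
Head difference: h(P-1) − h(P-7) = 65.81 − 41.06 = 24.75 ft.
Hydraulic gradient: i = |Δh| / L = 24.75 / 3749.4 = 0.00660.
Flow is from higher to lower head: from P-1 toward P-7, i.e. toward the south-east.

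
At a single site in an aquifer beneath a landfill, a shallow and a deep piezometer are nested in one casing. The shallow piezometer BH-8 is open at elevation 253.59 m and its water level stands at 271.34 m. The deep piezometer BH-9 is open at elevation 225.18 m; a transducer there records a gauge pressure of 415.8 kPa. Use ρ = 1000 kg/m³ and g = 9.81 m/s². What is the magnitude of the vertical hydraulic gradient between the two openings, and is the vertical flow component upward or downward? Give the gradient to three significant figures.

|i_v| ≈ 0.133; vertical flow is downward

Total head at BH-8: h = 271.34 m (water level in the standpipe).
Pressure head at BH-9: ψ = P/(ρg) = 415.8×1000 / (1000 × 9.81) = 42.39 m.
Total head at BH-9: h = z + ψ = 225.18 + 42.39 = 267.57 m.
Δh = h(BH-8) − h(BH-9) = 271.34 − 267.57 = 3.77 m.
Vertical separation Δz = 253.59 − 225.18 = 28.41 m.
|i_v| = |Δh| / Δz = 3.77 / 28.41 = 0.133.
Head is higher in the shallow piezometer, so vertical flow is downward (recharge condition).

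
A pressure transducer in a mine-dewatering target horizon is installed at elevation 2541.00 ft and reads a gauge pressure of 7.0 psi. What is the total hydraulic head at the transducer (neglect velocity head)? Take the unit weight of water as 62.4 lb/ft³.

h ≈ 2557.15 ft

ψ = 144·P/γ = 144 × 7.0 / 62.4 = 16.15 ft.
h = z + ψ = 2541.00 + 16.15 = 2557.15 ft.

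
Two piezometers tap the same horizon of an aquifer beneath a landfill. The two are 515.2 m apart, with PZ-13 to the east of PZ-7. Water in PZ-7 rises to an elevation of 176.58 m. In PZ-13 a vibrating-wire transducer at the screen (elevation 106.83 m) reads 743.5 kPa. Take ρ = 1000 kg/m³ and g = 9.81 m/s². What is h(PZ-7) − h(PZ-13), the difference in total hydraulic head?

Total head at PZ-7: h = 176.58 m (water level in the piezometer is the total head).
Pressure head at PZ-13: ψ = P/(ρg) = 743.5×1000 / (1000 × 9.81) = 75.79 m.
Total head at PZ-13: h = z + ψ = 106.83 + 75.79 = 182.62 m.
Head difference: h(PZ-7) − h(PZ-13) = 176.58 − 182.62 = -6.04 m.

Δh ≈ -6.04 m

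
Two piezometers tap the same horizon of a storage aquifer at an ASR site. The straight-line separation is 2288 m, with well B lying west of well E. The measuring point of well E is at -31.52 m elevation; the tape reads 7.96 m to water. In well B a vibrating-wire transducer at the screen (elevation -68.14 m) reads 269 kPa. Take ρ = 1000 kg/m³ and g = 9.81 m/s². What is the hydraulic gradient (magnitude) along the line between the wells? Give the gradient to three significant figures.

i ≈ 0.000542

Total head at well E: h = -31.52 − 7.96 = -39.48 m.
Pressure head at well B: ψ = P/(ρg) = 269×1000 / (1000 × 9.81) = 27.42 m.
Total head at well B: h = z + ψ = -68.14 + 27.42 = -40.72 m.
Head difference: h(well E) − h(well B) = -39.48 − (-40.72) = 1.24 m.
Hydraulic gradient: i = |Δh| / L = 1.24 / 2288 = 0.000542.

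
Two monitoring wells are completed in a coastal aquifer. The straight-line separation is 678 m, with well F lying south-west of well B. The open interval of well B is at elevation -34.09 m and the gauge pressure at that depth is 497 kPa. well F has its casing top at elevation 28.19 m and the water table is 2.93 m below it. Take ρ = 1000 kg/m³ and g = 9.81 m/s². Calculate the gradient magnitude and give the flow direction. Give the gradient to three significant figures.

i ≈ 0.0128; groundwater flows toward the north-east

Pressure head at well B: ψ = P/(ρg) = 497×1000 / (1000 × 9.81) = 50.66 m.
Total head at well B: h = z + ψ = -34.09 + 50.66 = 16.57 m.
Total head at well F: h = 28.19 − 2.93 = 25.26 m.
Head difference: h(well B) − h(well F) = 16.57 − 25.26 = -8.69 m.
Hydraulic gradient: i = |Δh| / L = 8.69 / 678 = 0.0128.
Flow is from higher to lower head: from well F toward well B, i.e. toward the north-east.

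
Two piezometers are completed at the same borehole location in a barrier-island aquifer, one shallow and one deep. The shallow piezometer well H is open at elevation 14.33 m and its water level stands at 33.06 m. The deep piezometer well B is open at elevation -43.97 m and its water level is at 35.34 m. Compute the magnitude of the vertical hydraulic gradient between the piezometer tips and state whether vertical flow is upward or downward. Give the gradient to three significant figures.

Total head at well H: h = 33.06 m (water level in the standpipe).
Total head at well B: h = 35.34 m.
Δh = h(well H) − h(well B) = 33.06 − 35.34 = -2.28 m.
Vertical separation Δz = 14.33 − (-43.97) = 58.30 m.
|i_v| = |Δh| / Δz = 2.28 / 58.30 = 0.0391.
Head is higher in the deep piezometer, so vertical flow is upward (discharge condition).

|i_v| ≈ 0.0391; vertical flow is upward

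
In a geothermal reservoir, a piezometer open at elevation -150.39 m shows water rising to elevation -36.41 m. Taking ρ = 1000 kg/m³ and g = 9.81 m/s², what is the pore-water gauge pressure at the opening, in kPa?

P ≈ 1120 kPa

Pressure head ψ = h − z = -36.41 − (-150.39) = 113.98 m.
P = ρgψ = 1000 × 9.81 × 113.98 = 1118144 Pa ≈ 1120 kPa.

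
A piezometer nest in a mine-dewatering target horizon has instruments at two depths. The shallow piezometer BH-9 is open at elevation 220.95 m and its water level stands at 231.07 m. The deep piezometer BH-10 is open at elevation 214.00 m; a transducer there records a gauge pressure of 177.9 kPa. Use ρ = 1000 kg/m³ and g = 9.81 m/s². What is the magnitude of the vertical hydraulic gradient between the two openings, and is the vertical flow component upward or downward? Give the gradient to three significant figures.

Total head at BH-9: h = 231.07 m (water level in the standpipe).
Pressure head at BH-10: ψ = P/(ρg) = 177.9×1000 / (1000 × 9.81) = 18.13 m.
Total head at BH-10: h = z + ψ = 214.00 + 18.13 = 232.13 m.
Δh = h(BH-9) − h(BH-10) = 231.07 − 232.13 = -1.06 m.
Vertical separation Δz = 220.95 − 214.00 = 6.95 m.
|i_v| = |Δh| / Δz = 1.06 / 6.95 = 0.153.
Head is higher in the deep piezometer, so vertical flow is upward (discharge condition).

|i_v| ≈ 0.153; vertical flow is upward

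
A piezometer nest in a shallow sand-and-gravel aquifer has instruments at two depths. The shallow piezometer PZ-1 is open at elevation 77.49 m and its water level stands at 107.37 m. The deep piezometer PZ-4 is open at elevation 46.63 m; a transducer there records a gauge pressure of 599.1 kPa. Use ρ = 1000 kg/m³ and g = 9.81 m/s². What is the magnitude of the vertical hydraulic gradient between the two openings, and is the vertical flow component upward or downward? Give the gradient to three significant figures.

Total head at PZ-1: h = 107.37 m (water level in the standpipe).
Pressure head at PZ-4: ψ = P/(ρg) = 599.1×1000 / (1000 × 9.81) = 61.07 m.
Total head at PZ-4: h = z + ψ = 46.63 + 61.07 = 107.70 m.
Δh = h(PZ-1) − h(PZ-4) = 107.37 − 107.70 = -0.33 m.
Vertical separation Δz = 77.49 − 46.63 = 30.86 m.
|i_v| = |Δh| / Δz = 0.33 / 30.86 = 0.0107.
Head is higher in the deep piezometer, so vertical flow is upward (discharge condition).

|i_v| ≈ 0.0107; vertical flow is upward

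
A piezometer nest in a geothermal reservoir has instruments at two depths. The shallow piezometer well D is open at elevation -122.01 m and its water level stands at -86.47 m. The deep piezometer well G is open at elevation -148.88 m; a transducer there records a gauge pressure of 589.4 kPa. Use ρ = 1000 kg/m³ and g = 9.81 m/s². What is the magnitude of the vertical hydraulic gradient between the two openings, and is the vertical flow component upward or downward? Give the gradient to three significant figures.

Total head at well D: h = -86.47 m (water level in the standpipe).
Pressure head at well G: ψ = P/(ρg) = 589.4×1000 / (1000 × 9.81) = 60.08 m.
Total head at well G: h = z + ψ = -148.88 + 60.08 = -88.80 m.
Δh = h(well D) − h(well G) = -86.47 − (-88.80) = 2.33 m.
Vertical separation Δz = -122.01 − (-148.88) = 26.87 m.
|i_v| = |Δh| / Δz = 2.33 / 26.87 = 0.0867.
Head is higher in the shallow piezometer, so vertical flow is downward (recharge condition).

|i_v| ≈ 0.0867; vertical flow is downward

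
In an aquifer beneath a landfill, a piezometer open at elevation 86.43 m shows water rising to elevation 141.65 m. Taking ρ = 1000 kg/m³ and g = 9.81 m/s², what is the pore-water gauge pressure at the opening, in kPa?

P ≈ 542 kPa

Pressure head ψ = h − z = 141.65 − 86.43 = 55.22 m.
P = ρgψ = 1000 × 9.81 × 55.22 = 541708 Pa ≈ 542 kPa.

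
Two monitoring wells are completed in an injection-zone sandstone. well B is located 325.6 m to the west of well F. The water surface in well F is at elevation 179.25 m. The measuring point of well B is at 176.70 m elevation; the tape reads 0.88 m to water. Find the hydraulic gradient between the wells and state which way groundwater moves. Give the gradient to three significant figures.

Total head at well F: h = 179.25 m (water level in the piezometer is the total head).
Total head at well B: h = 176.70 − 0.88 = 175.82 m.
Head difference: h(well F) − h(well B) = 179.25 − 175.82 = 3.43 m.
Hydraulic gradient: i = |Δh| / L = 3.43 / 325.6 = 0.0105.
Flow is from higher to lower head: from well F toward well B, i.e. toward the west.

i ≈ 0.0105; groundwater flows toward the west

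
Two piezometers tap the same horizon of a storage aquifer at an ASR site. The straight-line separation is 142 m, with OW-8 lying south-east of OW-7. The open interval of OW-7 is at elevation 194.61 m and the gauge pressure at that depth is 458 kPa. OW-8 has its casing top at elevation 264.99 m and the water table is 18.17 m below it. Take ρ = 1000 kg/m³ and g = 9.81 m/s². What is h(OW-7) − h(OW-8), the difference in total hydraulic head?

Δh ≈ -5.52 m

Pressure head at OW-7: ψ = P/(ρg) = 458×1000 / (1000 × 9.81) = 46.69 m.
Total head at OW-7: h = z + ψ = 194.61 + 46.69 = 241.30 m.
Total head at OW-8: h = 264.99 − 18.17 = 246.82 m.
Head difference: h(OW-7) − h(OW-8) = 241.30 − 246.82 = -5.52 m.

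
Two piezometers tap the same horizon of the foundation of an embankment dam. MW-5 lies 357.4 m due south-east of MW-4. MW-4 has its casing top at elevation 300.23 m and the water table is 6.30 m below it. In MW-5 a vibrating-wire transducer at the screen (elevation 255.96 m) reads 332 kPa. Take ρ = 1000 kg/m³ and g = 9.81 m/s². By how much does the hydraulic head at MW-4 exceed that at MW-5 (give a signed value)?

Total head at MW-4: h = 300.23 − 6.30 = 293.93 m.
Pressure head at MW-5: ψ = P/(ρg) = 332×1000 / (1000 × 9.81) = 33.84 m.
Total head at MW-5: h = z + ψ = 255.96 + 33.84 = 289.80 m.
Head difference: h(MW-4) − h(MW-5) = 293.93 − 289.80 = 4.13 m.

Δh ≈ 4.13 m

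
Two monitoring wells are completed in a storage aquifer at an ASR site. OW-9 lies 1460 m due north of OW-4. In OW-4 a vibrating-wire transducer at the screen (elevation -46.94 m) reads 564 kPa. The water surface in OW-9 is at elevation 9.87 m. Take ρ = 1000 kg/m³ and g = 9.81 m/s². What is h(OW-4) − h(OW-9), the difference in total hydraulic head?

Δh ≈ 0.68 m

Pressure head at OW-4: ψ = P/(ρg) = 564×1000 / (1000 × 9.81) = 57.49 m.
Total head at OW-4: h = z + ψ = -46.94 + 57.49 = 10.55 m.
Total head at OW-9: h = 9.87 m (water level in the piezometer is the total head).
Head difference: h(OW-4) − h(OW-9) = 10.55 − 9.87 = 0.68 m.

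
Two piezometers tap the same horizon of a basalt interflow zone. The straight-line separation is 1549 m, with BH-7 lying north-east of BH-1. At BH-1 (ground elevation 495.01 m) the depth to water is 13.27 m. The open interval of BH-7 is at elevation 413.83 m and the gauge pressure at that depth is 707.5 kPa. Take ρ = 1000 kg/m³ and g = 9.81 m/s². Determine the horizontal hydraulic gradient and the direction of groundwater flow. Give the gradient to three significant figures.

i ≈ 0.00272; groundwater flows toward the south-west

Total head at BH-1: h = 495.01 − 13.27 = 481.74 m.
Pressure head at BH-7: ψ = P/(ρg) = 707.5×1000 / (1000 × 9.81) = 72.12 m.
Total head at BH-7: h = z + ψ = 413.83 + 72.12 = 485.95 m.
Head difference: h(BH-1) − h(BH-7) = 481.74 − 485.95 = -4.21 m.
Hydraulic gradient: i = |Δh| / L = 4.21 / 1549 = 0.00272.
Flow is from higher to lower head: from BH-7 toward BH-1, i.e. toward the south-west.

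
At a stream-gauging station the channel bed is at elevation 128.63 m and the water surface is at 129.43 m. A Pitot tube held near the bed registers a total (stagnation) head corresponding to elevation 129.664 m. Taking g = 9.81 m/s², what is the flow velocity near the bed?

v ≈ 2.14 m/s

Near the bed, under hydrostatic conditions, the piezometric head (z + ψ) equals the free-surface elevation, 129.43 m.
Velocity head = total − piezometric = 129.664 − 129.43 = 0.234 m.
v = √(2g·h_v) = √(2 × 9.81 × 0.234) = 2.14 m/s.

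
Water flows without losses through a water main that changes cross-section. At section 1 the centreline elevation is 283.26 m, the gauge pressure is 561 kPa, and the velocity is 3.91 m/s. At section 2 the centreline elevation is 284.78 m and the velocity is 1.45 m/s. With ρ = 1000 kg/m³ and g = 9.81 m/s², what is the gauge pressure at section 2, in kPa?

P₂ ≈ 553 kPa

Pressure head at 1: ψ₁ = P₁/(ρg) = 561×1000 / (1000 × 9.81) = 57.19 m.
Velocity heads: v₁²/2g = 3.91²/19.62 = 0.779 m; v₂²/2g = 1.45²/19.62 = 0.107 m.
Total head H = z₁ + ψ₁ + v₁²/2g = 283.26 + 57.19 + 0.779 = 341.23 m.
ψ₂ = H − z₂ − v₂²/2g = 341.23 − 284.78 − 0.107 = 56.34 m.
P₂ = ρgψ₂ = 1000 × 9.81 × 56.34 ≈ 553 kPa.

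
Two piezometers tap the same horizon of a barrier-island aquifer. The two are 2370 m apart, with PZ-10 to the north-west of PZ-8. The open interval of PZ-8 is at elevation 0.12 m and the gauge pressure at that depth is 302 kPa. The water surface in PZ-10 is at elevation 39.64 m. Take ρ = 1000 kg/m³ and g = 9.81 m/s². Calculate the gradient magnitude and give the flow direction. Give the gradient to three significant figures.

Pressure head at PZ-8: ψ = P/(ρg) = 302×1000 / (1000 × 9.81) = 30.78 m.
Total head at PZ-8: h = z + ψ = 0.12 + 30.78 = 30.90 m.
Total head at PZ-10: h = 39.64 m (water level in the piezometer is the total head).
Head difference: h(PZ-8) − h(PZ-10) = 30.90 − 39.64 = -8.74 m.
Hydraulic gradient: i = |Δh| / L = 8.74 / 2370 = 0.00369.
Flow is from higher to lower head: from PZ-10 toward PZ-8, i.e. toward the south-east.

i ≈ 0.00369; groundwater flows toward the south-east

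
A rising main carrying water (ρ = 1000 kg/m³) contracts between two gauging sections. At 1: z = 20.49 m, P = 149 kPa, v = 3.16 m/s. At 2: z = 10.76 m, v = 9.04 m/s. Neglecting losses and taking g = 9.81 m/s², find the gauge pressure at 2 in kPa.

P₂ ≈ 209 kPa

Pressure head at 1: ψ₁ = P₁/(ρg) = 149×1000 / (1000 × 9.81) = 15.19 m.
Velocity heads: v₁²/2g = 3.16²/19.62 = 0.509 m; v₂²/2g = 9.04²/19.62 = 4.165 m.
Total head H = z₁ + ψ₁ + v₁²/2g = 20.49 + 15.19 + 0.509 = 36.19 m.
ψ₂ = H − z₂ − v₂²/2g = 36.19 − 10.76 − 4.165 = 21.27 m.
P₂ = ρgψ₂ = 1000 × 9.81 × 21.27 ≈ 209 kPa.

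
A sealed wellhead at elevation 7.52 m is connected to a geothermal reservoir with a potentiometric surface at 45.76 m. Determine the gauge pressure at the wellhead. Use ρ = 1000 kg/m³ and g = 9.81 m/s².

P ≈ 375 kPa

Head above the cap: Δh = 45.76 − 7.52 = 38.24 m.
P = ρgΔh = 1000 × 9.81 × 38.24 = 375134 Pa ≈ 375 kPa.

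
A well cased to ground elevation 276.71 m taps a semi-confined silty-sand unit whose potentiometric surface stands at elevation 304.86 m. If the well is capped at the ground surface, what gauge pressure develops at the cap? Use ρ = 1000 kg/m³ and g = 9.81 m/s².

P ≈ 276 kPa

Head above the cap: Δh = 304.86 − 276.71 = 28.15 m.
P = ρgΔh = 1000 × 9.81 × 28.15 = 276152 Pa ≈ 276 kPa.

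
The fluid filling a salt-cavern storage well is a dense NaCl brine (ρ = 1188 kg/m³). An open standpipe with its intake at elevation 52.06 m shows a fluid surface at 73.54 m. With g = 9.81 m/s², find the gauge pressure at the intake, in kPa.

Pressure head ψ = h − z = 73.54 − 52.06 = 21.48 m.
P = ρgψ = 1188 × 9.81 × 21.48 = 250334 Pa ≈ 250 kPa.

P ≈ 250 kPa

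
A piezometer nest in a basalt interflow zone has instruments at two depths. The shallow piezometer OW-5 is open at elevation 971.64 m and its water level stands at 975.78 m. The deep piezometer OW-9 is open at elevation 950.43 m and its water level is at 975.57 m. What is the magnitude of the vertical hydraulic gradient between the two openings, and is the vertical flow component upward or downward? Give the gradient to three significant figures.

Total head at OW-5: h = 975.78 m (water level in the standpipe).
Total head at OW-9: h = 975.57 m.
Δh = h(OW-5) − h(OW-9) = 975.78 − 975.57 = 0.21 m.
Vertical separation Δz = 971.64 − 950.43 = 21.21 m.
|i_v| = |Δh| / Δz = 0.21 / 21.21 = 0.00990.
Head is higher in the shallow piezometer, so vertical flow is downward (recharge condition).

|i_v| ≈ 0.00990; vertical flow is downward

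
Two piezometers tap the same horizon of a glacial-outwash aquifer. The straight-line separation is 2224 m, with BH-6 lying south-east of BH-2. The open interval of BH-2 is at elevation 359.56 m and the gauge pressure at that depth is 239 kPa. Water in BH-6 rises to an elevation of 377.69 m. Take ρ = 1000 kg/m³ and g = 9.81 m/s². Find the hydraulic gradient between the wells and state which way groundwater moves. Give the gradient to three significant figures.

i ≈ 0.00280; groundwater flows toward the south-east

Pressure head at BH-2: ψ = P/(ρg) = 239×1000 / (1000 × 9.81) = 24.36 m.
Total head at BH-2: h = z + ψ = 359.56 + 24.36 = 383.92 m.
Total head at BH-6: h = 377.69 m (water level in the piezometer is the total head).
Head difference: h(BH-2) − h(BH-6) = 383.92 − 377.69 = 6.23 m.
Hydraulic gradient: i = |Δh| / L = 6.23 / 2224 = 0.00280.
Flow is from higher to lower head: from BH-2 toward BH-6, i.e. toward the south-east.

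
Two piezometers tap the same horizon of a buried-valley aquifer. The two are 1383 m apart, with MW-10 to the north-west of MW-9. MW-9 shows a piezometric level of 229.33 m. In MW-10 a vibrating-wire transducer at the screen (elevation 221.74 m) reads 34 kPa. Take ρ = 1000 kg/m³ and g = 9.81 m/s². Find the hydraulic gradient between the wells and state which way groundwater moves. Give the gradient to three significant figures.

i ≈ 0.00298; groundwater flows toward the north-west

Total head at MW-9: h = 229.33 m (water level in the piezometer is the total head).
Pressure head at MW-10: ψ = P/(ρg) = 34×1000 / (1000 × 9.81) = 3.47 m.
Total head at MW-10: h = z + ψ = 221.74 + 3.47 = 225.21 m.
Head difference: h(MW-9) − h(MW-10) = 229.33 − 225.21 = 4.12 m.
Hydraulic gradient: i = |Δh| / L = 4.12 / 1383 = 0.00298.
Flow is from higher to lower head: from MW-9 toward MW-10, i.e. toward the north-west.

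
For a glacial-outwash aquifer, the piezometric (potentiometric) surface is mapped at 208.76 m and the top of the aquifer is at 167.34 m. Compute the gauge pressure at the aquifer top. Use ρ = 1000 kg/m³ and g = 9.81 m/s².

Pressure head at the aquifer top: ψ = h − z = 208.76 − 167.34 = 41.42 m.
P = ρgψ = 1000 × 9.81 × 41.42 = 406330 Pa ≈ 406 kPa.

P ≈ 406 kPa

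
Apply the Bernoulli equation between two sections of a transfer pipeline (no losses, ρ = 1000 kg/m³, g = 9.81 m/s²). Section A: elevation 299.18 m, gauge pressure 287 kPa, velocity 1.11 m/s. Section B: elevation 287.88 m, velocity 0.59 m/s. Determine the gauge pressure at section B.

Pressure head at A: ψ₁ = P₁/(ρg) = 287×1000 / (1000 × 9.81) = 29.26 m.
Velocity heads: v₁²/2g = 1.11²/19.62 = 0.063 m; v₂²/2g = 0.59²/19.62 = 0.018 m.
Total head H = z₁ + ψ₁ + v₁²/2g = 299.18 + 29.26 + 0.063 = 328.50 m.
ψ₂ = H − z₂ − v₂²/2g = 328.50 − 287.88 − 0.018 = 40.60 m.
P₂ = ρgψ₂ = 1000 × 9.81 × 40.60 ≈ 398 kPa.

P₂ ≈ 398 kPa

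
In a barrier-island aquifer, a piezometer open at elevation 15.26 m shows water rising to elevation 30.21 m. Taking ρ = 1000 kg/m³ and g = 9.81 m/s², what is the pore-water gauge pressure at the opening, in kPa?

P ≈ 147 kPa

Pressure head ψ = h − z = 30.21 − 15.26 = 14.95 m.
P = ρgψ = 1000 × 9.81 × 14.95 = 146660 Pa ≈ 147 kPa.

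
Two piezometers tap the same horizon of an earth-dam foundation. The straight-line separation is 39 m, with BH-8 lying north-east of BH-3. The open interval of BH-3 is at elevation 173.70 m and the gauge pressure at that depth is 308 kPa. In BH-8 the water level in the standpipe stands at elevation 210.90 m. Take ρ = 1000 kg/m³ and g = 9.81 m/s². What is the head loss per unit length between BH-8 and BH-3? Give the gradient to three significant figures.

Pressure head at BH-3: ψ = P/(ρg) = 308×1000 / (1000 × 9.81) = 31.40 m.
Total head at BH-3: h = z + ψ = 173.70 + 31.40 = 205.10 m.
Total head at BH-8: h = 210.90 m (water level in the piezometer is the total head).
Head difference: h(BH-3) − h(BH-8) = 205.10 − 210.90 = -5.80 m.
Hydraulic gradient: i = |Δh| / L = 5.80 / 39 = 0.149.

i ≈ 0.149 m/m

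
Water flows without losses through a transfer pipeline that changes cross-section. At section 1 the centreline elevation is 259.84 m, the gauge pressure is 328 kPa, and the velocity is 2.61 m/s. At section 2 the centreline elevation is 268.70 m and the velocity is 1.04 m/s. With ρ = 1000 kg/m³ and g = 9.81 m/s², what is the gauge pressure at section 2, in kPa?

P₂ ≈ 244 kPa

Pressure head at 1: ψ₁ = P₁/(ρg) = 328×1000 / (1000 × 9.81) = 33.44 m.
Velocity heads: v₁²/2g = 2.61²/19.62 = 0.347 m; v₂²/2g = 1.04²/19.62 = 0.055 m.
Total head H = z₁ + ψ₁ + v₁²/2g = 259.84 + 33.44 + 0.347 = 293.63 m.
ψ₂ = H − z₂ − v₂²/2g = 293.63 − 268.70 − 0.055 = 24.88 m.
P₂ = ρgψ₂ = 1000 × 9.81 × 24.88 ≈ 244 kPa.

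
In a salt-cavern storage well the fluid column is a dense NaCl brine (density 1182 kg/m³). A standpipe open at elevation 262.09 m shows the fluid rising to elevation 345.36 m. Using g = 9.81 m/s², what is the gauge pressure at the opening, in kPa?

Pressure head ψ = h − z = 345.36 − 262.09 = 83.27 m.
P = ρgψ = 1182 × 9.81 × 83.27 = 965551 Pa ≈ 966 kPa.

P ≈ 966 kPa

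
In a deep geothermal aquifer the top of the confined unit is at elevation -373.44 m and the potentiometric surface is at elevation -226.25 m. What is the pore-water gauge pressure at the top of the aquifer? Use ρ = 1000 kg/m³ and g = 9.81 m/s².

Pressure head at the aquifer top: ψ = h − z = -226.25 − (-373.44) = 147.19 m.
P = ρgψ = 1000 × 9.81 × 147.19 = 1443934 Pa ≈ 1440 kPa.

P ≈ 1440 kPa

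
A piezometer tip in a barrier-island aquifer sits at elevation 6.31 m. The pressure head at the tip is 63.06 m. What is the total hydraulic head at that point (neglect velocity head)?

h = z + ψ = 6.31 + 63.06 = 69.37 m.

h ≈ 69.37 m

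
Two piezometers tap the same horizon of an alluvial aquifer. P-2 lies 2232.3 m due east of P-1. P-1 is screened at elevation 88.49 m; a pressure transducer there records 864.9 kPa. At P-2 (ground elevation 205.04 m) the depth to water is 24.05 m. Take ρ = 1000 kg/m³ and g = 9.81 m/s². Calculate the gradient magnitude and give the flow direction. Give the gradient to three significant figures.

i ≈ 0.00194; groundwater flows toward the west

Pressure head at P-1: ψ = P/(ρg) = 864.9×1000 / (1000 × 9.81) = 88.17 m.
Total head at P-1: h = z + ψ = 88.49 + 88.17 = 176.66 m.
Total head at P-2: h = 205.04 − 24.05 = 180.99 m.
Head difference: h(P-1) − h(P-2) = 176.66 − 180.99 = -4.33 m.
Hydraulic gradient: i = |Δh| / L = 4.33 / 2232.3 = 0.00194.
Flow is from higher to lower head: from P-2 toward P-1, i.e. toward the west.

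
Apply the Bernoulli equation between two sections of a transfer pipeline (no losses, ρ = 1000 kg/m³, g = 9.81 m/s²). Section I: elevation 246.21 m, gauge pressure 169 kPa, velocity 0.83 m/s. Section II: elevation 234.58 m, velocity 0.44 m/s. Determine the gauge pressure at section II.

Pressure head at I: ψ₁ = P₁/(ρg) = 169×1000 / (1000 × 9.81) = 17.23 m.
Velocity heads: v₁²/2g = 0.83²/19.62 = 0.035 m; v₂²/2g = 0.44²/19.62 = 0.010 m.
Total head H = z₁ + ψ₁ + v₁²/2g = 246.21 + 17.23 + 0.035 = 263.48 m.
ψ₂ = H − z₂ − v₂²/2g = 263.48 − 234.58 − 0.010 = 28.89 m.
P₂ = ρgψ₂ = 1000 × 9.81 × 28.89 ≈ 283 kPa.

P₂ ≈ 283 kPa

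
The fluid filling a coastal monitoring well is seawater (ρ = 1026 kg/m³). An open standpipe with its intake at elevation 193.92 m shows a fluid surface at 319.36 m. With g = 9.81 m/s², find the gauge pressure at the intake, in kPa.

Pressure head ψ = h − z = 319.36 − 193.92 = 125.44 m.
P = ρgψ = 1026 × 9.81 × 125.44 = 1262561 Pa ≈ 1260 kPa.

P ≈ 1260 kPa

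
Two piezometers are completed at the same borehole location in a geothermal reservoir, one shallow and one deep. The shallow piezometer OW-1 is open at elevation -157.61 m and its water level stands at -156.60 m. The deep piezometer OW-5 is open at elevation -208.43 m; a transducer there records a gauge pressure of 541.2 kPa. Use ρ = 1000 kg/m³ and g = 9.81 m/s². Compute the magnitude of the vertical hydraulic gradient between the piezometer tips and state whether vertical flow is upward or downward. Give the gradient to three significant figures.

|i_v| ≈ 0.0657; vertical flow is upward

Total head at OW-1: h = -156.60 m (water level in the standpipe).
Pressure head at OW-5: ψ = P/(ρg) = 541.2×1000 / (1000 × 9.81) = 55.17 m.
Total head at OW-5: h = z + ψ = -208.43 + 55.17 = -153.26 m.
Δh = h(OW-1) − h(OW-5) = -156.60 − (-153.26) = -3.34 m.
Vertical separation Δz = -157.61 − (-208.43) = 50.82 m.
|i_v| = |Δh| / Δz = 3.34 / 50.82 = 0.0657.
Head is higher in the deep piezometer, so vertical flow is upward (discharge condition).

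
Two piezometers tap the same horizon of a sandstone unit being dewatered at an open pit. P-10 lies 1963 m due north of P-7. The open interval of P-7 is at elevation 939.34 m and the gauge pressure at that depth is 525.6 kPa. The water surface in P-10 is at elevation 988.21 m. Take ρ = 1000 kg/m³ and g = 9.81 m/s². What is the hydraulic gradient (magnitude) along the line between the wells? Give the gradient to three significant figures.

i ≈ 0.00240

Pressure head at P-7: ψ = P/(ρg) = 525.6×1000 / (1000 × 9.81) = 53.58 m.
Total head at P-7: h = z + ψ = 939.34 + 53.58 = 992.92 m.
Total head at P-10: h = 988.21 m (water level in the piezometer is the total head).
Head difference: h(P-7) − h(P-10) = 992.92 − 988.21 = 4.71 m.
Hydraulic gradient: i = |Δh| / L = 4.71 / 1963 = 0.00240.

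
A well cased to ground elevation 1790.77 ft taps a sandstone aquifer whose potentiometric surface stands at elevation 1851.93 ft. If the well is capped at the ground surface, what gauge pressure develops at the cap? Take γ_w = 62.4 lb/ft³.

Head above the cap: Δh = 1851.93 − 1790.77 = 61.16 ft.
P = γΔh/144 = 62.4 × 61.16 / 144 = 26.5 psi.

P ≈ 26.5 psi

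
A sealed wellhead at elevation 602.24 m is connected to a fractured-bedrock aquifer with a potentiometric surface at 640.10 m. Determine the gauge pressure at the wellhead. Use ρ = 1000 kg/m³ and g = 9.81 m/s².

P ≈ 371 kPa

Head above the cap: Δh = 640.10 − 602.24 = 37.86 m.
P = ρgΔh = 1000 × 9.81 × 37.86 = 371407 Pa ≈ 371 kPa.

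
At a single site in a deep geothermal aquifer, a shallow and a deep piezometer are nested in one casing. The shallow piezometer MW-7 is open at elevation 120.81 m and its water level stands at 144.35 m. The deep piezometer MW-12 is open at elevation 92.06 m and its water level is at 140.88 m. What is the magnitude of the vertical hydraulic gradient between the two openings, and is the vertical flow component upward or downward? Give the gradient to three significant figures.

Total head at MW-7: h = 144.35 m (water level in the standpipe).
Total head at MW-12: h = 140.88 m.
Δh = h(MW-7) − h(MW-12) = 144.35 − 140.88 = 3.47 m.
Vertical separation Δz = 120.81 − 92.06 = 28.75 m.
|i_v| = |Δh| / Δz = 3.47 / 28.75 = 0.121.
Head is higher in the shallow piezometer, so vertical flow is downward (recharge condition).

|i_v| ≈ 0.121; vertical flow is downward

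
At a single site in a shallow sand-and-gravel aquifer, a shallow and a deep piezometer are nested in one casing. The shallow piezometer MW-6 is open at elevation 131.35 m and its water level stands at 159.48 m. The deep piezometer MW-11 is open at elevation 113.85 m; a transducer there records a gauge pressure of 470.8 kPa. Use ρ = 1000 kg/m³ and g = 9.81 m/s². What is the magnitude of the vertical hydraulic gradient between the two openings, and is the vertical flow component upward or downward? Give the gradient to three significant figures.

Total head at MW-6: h = 159.48 m (water level in the standpipe).
Pressure head at MW-11: ψ = P/(ρg) = 470.8×1000 / (1000 × 9.81) = 47.99 m.
Total head at MW-11: h = z + ψ = 113.85 + 47.99 = 161.84 m.
Δh = h(MW-6) − h(MW-11) = 159.48 − 161.84 = -2.36 m.
Vertical separation Δz = 131.35 − 113.85 = 17.50 m.
|i_v| = |Δh| / Δz = 2.36 / 17.50 = 0.135.
Head is higher in the deep piezometer, so vertical flow is upward (discharge condition).

|i_v| ≈ 0.135; vertical flow is upward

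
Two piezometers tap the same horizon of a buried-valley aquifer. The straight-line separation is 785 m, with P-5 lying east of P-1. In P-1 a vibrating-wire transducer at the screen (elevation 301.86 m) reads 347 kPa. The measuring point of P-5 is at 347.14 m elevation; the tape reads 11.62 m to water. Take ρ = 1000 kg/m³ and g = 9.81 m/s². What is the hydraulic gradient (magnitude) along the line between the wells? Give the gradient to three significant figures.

i ≈ 0.00218

Pressure head at P-1: ψ = P/(ρg) = 347×1000 / (1000 × 9.81) = 35.37 m.
Total head at P-1: h = z + ψ = 301.86 + 35.37 = 337.23 m.
Total head at P-5: h = 347.14 − 11.62 = 335.52 m.
Head difference: h(P-1) − h(P-5) = 337.23 − 335.52 = 1.71 m.
Hydraulic gradient: i = |Δh| / L = 1.71 / 785 = 0.00218.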